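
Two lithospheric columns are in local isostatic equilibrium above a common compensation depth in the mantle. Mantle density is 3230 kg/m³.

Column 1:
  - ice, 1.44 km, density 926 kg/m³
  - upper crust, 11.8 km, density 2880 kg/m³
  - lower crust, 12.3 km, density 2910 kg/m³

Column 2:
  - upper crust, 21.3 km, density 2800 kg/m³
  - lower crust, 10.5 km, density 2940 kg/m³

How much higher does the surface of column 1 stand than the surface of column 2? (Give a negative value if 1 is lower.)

For any compensation level in the mantle, the mantle terms cancel and isostasy reduces to e = (Σt_1 − Σt_2) − (Σ(ρt)_1 − Σ(ρt)_2) / ρ_m.
Σt_1 = 25.54 km; Σt_2 = 31.8 km; Σ(ρt)_1 = 71110.44; Σ(ρt)_2 = 90510 (in km·kg/m³).
e = (25.54 − 31.8) − (71110.44 − 90510) / 3230 = −0.254 km.

−0.254 km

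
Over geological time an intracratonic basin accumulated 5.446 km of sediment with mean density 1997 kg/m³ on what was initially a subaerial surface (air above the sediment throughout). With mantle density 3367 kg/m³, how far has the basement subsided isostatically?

3.23 km

Subaerial load: s = t ρ_sed / ρ_m = 5.446 km × 1997/3367 = 3.23 km.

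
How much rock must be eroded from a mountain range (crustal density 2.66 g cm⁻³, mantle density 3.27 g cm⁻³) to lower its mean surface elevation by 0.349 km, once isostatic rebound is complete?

Net drop Δ = e − u = e − e ρ_c/ρ_m = e (ρ_m − ρ_c)/ρ_m.
e = Δ ρ_m/(ρ_m − ρ_c) = 0.349 km × 3.27/0.61 = 1.87 km.

1.87 km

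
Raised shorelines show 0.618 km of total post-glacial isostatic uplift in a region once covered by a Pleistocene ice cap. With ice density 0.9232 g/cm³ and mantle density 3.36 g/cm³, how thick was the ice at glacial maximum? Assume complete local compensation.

u = t ρ_ice/ρ_m → t = u ρ_m/ρ_ice = 0.618 km × 3.36/0.9232 = 2.25 km.

2.25 km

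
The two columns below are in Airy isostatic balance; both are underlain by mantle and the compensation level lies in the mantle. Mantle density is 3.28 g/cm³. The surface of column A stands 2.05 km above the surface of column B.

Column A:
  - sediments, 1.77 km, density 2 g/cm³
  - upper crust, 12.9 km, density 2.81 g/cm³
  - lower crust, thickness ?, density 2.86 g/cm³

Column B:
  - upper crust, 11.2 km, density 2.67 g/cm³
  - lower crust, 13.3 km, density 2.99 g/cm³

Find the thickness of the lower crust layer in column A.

21.6 km

Take the compensation level at the base of the deeper column (depth z_c below the surface of column A) and equate Σ ρ_i t_i down to z_c; mantle fills any gap and the z_c terms cancel.
Column A: 1.77×2 + 12.9×2.81 + x×2.86 + (z_c − 14.67 − x)×3.28
Column B: 2.05×0 + 11.2×2.67 + 13.3×2.99 + (z_c − 2.05 − 24.5)×3.28
The z_c×3.28 term appears on both sides and cancels. Collect the known terms of each column as K = Σ(ρt)_known − 3.28 × (depth of known layers): K_A = 39.789 − 3.28×14.67 = −8.3286; K_B = 69.671 − 3.28×(2.05 + 24.5) = −17.413.
Balance: K_A − x×(3.28 − 2.86) = K_B, so x = (K_A − K_B)/(3.28 − 2.86) = 9.0844/0.42 = 21.6 km.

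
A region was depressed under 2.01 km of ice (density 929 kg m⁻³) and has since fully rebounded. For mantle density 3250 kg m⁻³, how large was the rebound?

Removing the load lets mantle flow back in; uplift u satisfies ρ_ice t = ρ_m u.
u = t ρ_ice/ρ_m = 2.01 km × 929/3250 = 0.575 km.

0.575 km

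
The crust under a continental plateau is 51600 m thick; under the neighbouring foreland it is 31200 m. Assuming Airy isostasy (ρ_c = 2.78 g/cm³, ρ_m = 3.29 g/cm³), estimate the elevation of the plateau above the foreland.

Excess crust Δ = 51600 m − 31200 m = 20400 m, split between elevation h and root r with h + r = Δ.
Airy balance ρ_c h = (ρ_m − ρ_c) r gives r = h ρ_c/(ρ_m − ρ_c), so h (1 + ρ_c/(ρ_m − ρ_c)) = Δ, i.e. h = Δ (ρ_m − ρ_c)/ρ_m.
h = 20400 m × 0.51/3.29 = 3160 m.

3160 m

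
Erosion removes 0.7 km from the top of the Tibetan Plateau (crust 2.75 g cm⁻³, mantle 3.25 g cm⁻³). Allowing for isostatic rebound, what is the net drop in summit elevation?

Rebound u = e ρ_c/ρ_m = 0.7 km × 2.75/3.25 = 0.5923 km.
Net surface drop = e − u = 0.7 km − 0.5923 km = e (ρ_m − ρ_c)/ρ_m = 0.108 km.

0.108 km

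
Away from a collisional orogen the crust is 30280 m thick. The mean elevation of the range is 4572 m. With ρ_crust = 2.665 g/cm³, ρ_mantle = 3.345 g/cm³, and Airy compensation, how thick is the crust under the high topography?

Root depth r = h ρ_c / (ρ_m − ρ_c) = 4572 m × 2.665 / 0.68 = 17920 m.
Total thickness = T + h + r = 30280 m + 4572 m + 17920 m = 52800 m.

52800 m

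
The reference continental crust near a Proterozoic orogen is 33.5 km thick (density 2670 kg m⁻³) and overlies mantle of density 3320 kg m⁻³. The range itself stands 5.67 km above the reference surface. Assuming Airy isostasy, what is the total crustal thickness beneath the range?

62.5 km

Root depth r = h ρ_c / (ρ_m − ρ_c) = 5.67 km × 2670 / 650 = 23.29 km.
Total thickness = T + h + r = 33.5 km + 5.67 km + 23.29 km = 62.5 km.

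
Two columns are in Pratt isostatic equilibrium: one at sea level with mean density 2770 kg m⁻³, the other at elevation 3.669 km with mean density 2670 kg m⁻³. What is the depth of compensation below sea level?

ρ_ref D = ρ (D + h) → D (ρ_ref − ρ) = ρ h.
D = ρ h/(ρ_ref − ρ) = 2670 × 3.669 km/(2770 − 2670) = 98 km.

98 km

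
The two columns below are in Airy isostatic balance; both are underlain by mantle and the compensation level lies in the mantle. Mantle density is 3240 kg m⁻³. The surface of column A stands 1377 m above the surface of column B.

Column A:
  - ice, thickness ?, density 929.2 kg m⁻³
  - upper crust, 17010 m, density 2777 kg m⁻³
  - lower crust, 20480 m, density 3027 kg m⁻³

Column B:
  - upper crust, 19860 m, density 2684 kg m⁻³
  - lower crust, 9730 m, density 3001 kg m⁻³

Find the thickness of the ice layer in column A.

Take the compensation level at the base of the deeper column (depth z_c below the surface of column A) and equate Σ ρ_i t_i down to z_c; mantle fills any gap and the z_c terms cancel.
Column A: x×929.2 + 17010×2777 + 20480×3027 + (z_c − 37490 − x)×3240
Column B: 1377×0 + 19860×2684 + 9730×3001 + (z_c − 1377 − 29590)×3240
The z_c×3240 term appears on both sides and cancels. Collect the known terms of each column as K = Σ(ρt)_known − 3240 × (depth of known layers): K_A = 109229730 − 3240×37490 = −12237870; K_B = 82503970 − 3240×(1377 + 29590) = −17829110.
Balance: K_A − x×(3240 − 929.2) = K_B, so x = (K_A − K_B)/(3240 − 929.2) = 5591240/2310.8 = 2420 m.

2420 m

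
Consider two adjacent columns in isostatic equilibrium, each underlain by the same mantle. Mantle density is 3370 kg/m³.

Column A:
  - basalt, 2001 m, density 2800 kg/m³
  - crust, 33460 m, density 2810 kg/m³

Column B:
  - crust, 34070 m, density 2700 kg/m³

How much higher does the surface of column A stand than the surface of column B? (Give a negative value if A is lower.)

−875 m

For any compensation level in the mantle, the mantle terms cancel and isostasy reduces to e = (Σt_A − Σt_B) − (Σ(ρt)_A − Σ(ρt)_B) / ρ_m.
Σt_A = 35461 m; Σt_B = 34070 m; Σ(ρt)_A = 99625400; Σ(ρt)_B = 91989000 (in m·kg/m³).
e = (35461 − 34070) − (99625400 − 91989000) / 3370 = −875 m.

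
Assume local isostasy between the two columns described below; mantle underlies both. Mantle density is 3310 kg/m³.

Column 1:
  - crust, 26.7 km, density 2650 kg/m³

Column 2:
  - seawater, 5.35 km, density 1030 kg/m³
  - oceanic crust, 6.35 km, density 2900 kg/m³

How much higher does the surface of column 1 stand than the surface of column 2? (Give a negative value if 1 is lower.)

0.852 km

For any compensation level in the mantle, the mantle terms cancel and isostasy reduces to e = (Σt_1 − Σt_2) − (Σ(ρt)_1 − Σ(ρt)_2) / ρ_m.
Σt_1 = 26.7 km; Σt_2 = 11.7 km; Σ(ρt)_1 = 70755; Σ(ρt)_2 = 23925.5 (in km·kg/m³).
e = (26.7 − 11.7) − (70755 − 23925.5) / 3310 = 0.852 km.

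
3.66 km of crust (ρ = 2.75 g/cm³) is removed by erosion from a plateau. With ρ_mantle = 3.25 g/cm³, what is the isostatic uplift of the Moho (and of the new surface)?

3.1 km

Unloading: uplift u = e ρ_c/ρ_m = 3.66 km × 2.75/3.25 = 3.1 km.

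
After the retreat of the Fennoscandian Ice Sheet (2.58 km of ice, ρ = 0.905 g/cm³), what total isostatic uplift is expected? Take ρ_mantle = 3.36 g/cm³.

Removing the load lets mantle flow back in; uplift u satisfies ρ_ice t = ρ_m u.
u = t ρ_ice/ρ_m = 2.58 km × 0.905/3.36 = 0.695 km.

0.695 km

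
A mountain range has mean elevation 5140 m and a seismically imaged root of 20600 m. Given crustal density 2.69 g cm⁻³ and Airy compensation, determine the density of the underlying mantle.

3.36 g cm⁻³

Airy balance: ρ_c h = (ρ_m − ρ_c) r → ρ_m = ρ_c (1 + h/r).
ρ_m = 2.69 × (1 + 5140 m/20600 m) = 3.36 g cm⁻³.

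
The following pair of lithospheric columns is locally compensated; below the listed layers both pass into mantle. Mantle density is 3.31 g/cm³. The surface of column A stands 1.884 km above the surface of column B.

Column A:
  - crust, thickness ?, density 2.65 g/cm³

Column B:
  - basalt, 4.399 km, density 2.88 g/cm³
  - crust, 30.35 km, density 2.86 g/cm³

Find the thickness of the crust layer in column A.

Take the compensation level at the base of the deeper column (depth z_c below the surface of column A) and equate Σ ρ_i t_i down to z_c; mantle fills any gap and the z_c terms cancel.
Column A: x×2.65 + (z_c − 0 − x)×3.31
Column B: 1.884×0 + 4.399×2.88 + 30.35×2.86 + (z_c − 1.884 − 34.749)×3.31
The z_c×3.31 term appears on both sides and cancels. Collect the known terms of each column as K = Σ(ρt)_known − 3.31 × (depth of known layers): K_A = 0 − 3.31×0 = 0; K_B = 99.47012 − 3.31×(1.884 + 34.749) = −21.78511.
Balance: K_A − x×(3.31 − 2.65) = K_B, so x = (K_A − K_B)/(3.31 − 2.65) = 21.7851/0.66 = 33 km.

33 km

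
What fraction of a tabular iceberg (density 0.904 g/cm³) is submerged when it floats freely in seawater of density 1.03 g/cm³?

Submerged fraction = ρ_obj/ρ_fluid = 0.904/1.03 = 0.878.

0.878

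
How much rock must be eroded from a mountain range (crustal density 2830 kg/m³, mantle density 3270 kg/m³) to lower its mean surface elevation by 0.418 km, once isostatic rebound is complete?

Net drop Δ = e − u = e − e ρ_c/ρ_m = e (ρ_m − ρ_c)/ρ_m.
e = Δ ρ_m/(ρ_m − ρ_c) = 0.418 km × 3270/440 = 3.11 km.

3.11 km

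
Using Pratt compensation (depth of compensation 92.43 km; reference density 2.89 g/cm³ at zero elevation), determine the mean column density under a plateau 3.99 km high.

2.77 g/cm³

Pratt balance: ρ_ref D = ρ (D + h).
ρ = ρ_ref D/(D + h) = 2.89 × 92.43 km/(92.43 km + 3.99 km) = 2.77 g/cm³.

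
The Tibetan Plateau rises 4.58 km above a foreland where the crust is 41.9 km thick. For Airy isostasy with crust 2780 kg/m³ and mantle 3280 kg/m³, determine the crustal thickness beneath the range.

Root depth r = h ρ_c / (ρ_m − ρ_c) = 4.58 km × 2780 / 500 = 25.46 km.
Total thickness = T + h + r = 41.9 km + 4.58 km + 25.46 km = 71.9 km.

71.9 km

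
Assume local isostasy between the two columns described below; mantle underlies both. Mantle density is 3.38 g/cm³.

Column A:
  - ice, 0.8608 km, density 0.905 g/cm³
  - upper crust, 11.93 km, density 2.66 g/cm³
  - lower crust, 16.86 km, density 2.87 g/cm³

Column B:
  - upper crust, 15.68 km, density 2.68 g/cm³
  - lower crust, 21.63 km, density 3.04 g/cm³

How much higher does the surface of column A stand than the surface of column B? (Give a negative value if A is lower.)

0.292 km

For any compensation level in the mantle, the mantle terms cancel and isostasy reduces to e = (Σt_A − Σt_B) − (Σ(ρt)_A − Σ(ρt)_B) / ρ_m.
Σt_A = 29.6508 km; Σt_B = 37.31 km; Σ(ρt)_A = 80.901024; Σ(ρt)_B = 107.7776 (in km·g/cm³).
e = (29.6508 − 37.31) − (80.901024 − 107.7776) / 3.38 = 0.292 km.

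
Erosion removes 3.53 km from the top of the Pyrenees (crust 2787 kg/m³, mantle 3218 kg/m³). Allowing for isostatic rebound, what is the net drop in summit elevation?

0.473 km

Rebound u = e ρ_c/ρ_m = 3.53 km × 2787/3218 = 3.057 km.
Net surface drop = e − u = 3.53 km − 3.057 km = e (ρ_m − ρ_c)/ρ_m = 0.473 km.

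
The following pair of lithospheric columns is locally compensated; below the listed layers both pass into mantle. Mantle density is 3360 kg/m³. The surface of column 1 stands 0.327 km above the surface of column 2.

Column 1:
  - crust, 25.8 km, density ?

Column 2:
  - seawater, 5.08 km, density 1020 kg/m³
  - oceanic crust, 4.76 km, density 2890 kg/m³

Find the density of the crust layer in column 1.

2770 kg/m³

Take the compensation level at the base of the deeper column (depth z_c below the surface of column 1) and equate Σ ρ_i t_i down to z_c; mantle fills any gap and the z_c terms cancel.
Column 1: 25.8×ρ + (z_c − 25.8)×3360
Column 2: 0.327×0 + 5.08×1020 + 4.76×2890 + (z_c − 0.327 − 9.84)×3360
The z_c×3360 term appears on both sides and cancels. Collect the known terms of each column as K = Σ(ρt)_known − 3360 × (depth of known layers): K_1 = 0 − 3360×25.8 = −86688; K_2 = 18938 − 3360×(0.327 + 9.84) = −15223.12.
Balance: K_1 + 25.8×ρ = K_2, so ρ = (K_2 − K_1)/25.8 = 71464.9/25.8 = 2770 kg/m³.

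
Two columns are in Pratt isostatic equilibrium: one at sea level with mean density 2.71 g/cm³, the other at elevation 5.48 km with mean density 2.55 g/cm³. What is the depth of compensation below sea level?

ρ_ref D = ρ (D + h) → D (ρ_ref − ρ) = ρ h.
D = ρ h/(ρ_ref − ρ) = 2.55 × 5.48 km/(2.71 − 2.55) = 87.3 km.

87.3 km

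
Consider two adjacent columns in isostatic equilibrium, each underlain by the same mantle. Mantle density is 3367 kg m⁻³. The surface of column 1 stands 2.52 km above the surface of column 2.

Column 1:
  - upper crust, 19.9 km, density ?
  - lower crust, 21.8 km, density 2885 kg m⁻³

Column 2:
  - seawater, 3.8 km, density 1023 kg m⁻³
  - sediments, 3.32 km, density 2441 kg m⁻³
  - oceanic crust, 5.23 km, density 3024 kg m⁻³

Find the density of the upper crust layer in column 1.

2780 kg m⁻³

Take the compensation level at the base of the deeper column (depth z_c below the surface of column 1) and equate Σ ρ_i t_i down to z_c; mantle fills any gap and the z_c terms cancel.
Column 1: 19.9×ρ + 21.8×2885 + (z_c − 41.7)×3367
Column 2: 2.52×0 + 3.8×1023 + 3.32×2441 + 5.23×3024 + (z_c − 2.52 − 12.35)×3367
The z_c×3367 term appears on both sides and cancels. Collect the known terms of each column as K = Σ(ρt)_known − 3367 × (depth of known layers): K_1 = 62893 − 3367×41.7 = −77510.9; K_2 = 27807.04 − 3367×(2.52 + 12.35) = −22260.25.
Balance: K_1 + 19.9×ρ = K_2, so ρ = (K_2 − K_1)/19.9 = 55250.7/19.9 = 2780 kg m⁻³.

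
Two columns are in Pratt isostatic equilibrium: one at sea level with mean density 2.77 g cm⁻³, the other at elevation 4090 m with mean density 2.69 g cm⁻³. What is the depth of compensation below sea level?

138000 m

ρ_ref D = ρ (D + h) → D (ρ_ref − ρ) = ρ h.
D = ρ h/(ρ_ref − ρ) = 2.69 × 4090 m/(2.77 − 2.69) = 138000 m.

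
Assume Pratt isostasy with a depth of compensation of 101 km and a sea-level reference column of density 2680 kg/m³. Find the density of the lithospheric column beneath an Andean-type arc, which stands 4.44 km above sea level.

2570 kg/m³

Pratt balance: ρ_ref D = ρ (D + h).
ρ = ρ_ref D/(D + h) = 2680 × 101 km/(101 km + 4.44 km) = 2570 kg/m³.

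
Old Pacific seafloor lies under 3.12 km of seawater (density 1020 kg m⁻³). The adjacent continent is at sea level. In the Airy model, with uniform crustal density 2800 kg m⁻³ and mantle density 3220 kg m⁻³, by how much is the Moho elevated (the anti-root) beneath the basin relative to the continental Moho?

13.2 km

Balancing pressure at the compensation depth: replacing crust with seawater at the top is compensated by replacing crust with mantle at the base: d (ρ_c − ρ_w) = a (ρ_m − ρ_c).
a = d (ρ_c − ρ_w)/(ρ_m − ρ_c) = 3.12 km × 1780/420 = 13.2 km.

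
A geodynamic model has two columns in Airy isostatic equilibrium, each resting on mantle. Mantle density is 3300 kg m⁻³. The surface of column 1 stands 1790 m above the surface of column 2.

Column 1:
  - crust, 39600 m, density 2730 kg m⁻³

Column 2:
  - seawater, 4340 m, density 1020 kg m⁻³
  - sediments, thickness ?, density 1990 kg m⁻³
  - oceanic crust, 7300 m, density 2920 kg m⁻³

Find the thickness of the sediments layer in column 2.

3050 m

Take the compensation level at the base of the deeper column (depth z_c below the surface of column 1) and equate Σ ρ_i t_i down to z_c; mantle fills any gap and the z_c terms cancel.
Column 1: 39600×2730 + (z_c − 39600)×3300
Column 2: 1790×0 + 4340×1020 + x×1990 + 7300×2920 + (z_c − 1790 − 11640 − x)×3300
The z_c×3300 term appears on both sides and cancels. Collect the known terms of each column as K = Σ(ρt)_known − 3300 × (depth of known layers): K_1 = 108108000 − 3300×39600 = −22572000; K_2 = 25742800 − 3300×(1790 + 11640) = −18576200.
Balance: K_1 = K_2 − x×(3300 − 1990), so x = (K_2 − K_1)/(3300 − 1990) = 3995800/1310 = 3050 m.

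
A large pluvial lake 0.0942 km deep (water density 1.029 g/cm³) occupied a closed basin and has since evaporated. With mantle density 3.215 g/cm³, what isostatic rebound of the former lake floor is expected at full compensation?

0.0301 km

u = d ρ_w/ρ_m = 0.0942 km × 1.029/3.215 = 0.0301 km.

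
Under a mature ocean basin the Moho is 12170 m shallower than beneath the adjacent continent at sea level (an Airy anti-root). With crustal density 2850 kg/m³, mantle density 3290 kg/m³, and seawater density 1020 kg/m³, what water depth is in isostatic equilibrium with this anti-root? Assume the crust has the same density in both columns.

Replacing a thickness d of crust by seawater at the top must be balanced by replacing crust with mantle at the base: d (ρ_c − ρ_w) = a (ρ_m − ρ_c).
d = a (ρ_m − ρ_c)/(ρ_c − ρ_w) = 12170 m × 440/1830 = 2930 m.

2930 m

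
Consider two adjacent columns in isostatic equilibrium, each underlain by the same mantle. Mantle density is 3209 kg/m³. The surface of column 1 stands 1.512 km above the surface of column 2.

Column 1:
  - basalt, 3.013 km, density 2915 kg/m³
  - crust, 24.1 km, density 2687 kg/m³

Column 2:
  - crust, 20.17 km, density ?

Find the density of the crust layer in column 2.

2780 kg/m³

Take the compensation level at the base of the deeper column (depth z_c below the surface of column 1) and equate Σ ρ_i t_i down to z_c; mantle fills any gap and the z_c terms cancel.
Column 1: 3.013×2915 + 24.1×2687 + (z_c − 27.113)×3209
Column 2: 1.512×0 + 20.17×ρ + (z_c − 1.512 − 20.17)×3209
The z_c×3209 term appears on both sides and cancels. Collect the known terms of each column as K = Σ(ρt)_known − 3209 × (depth of known layers): K_1 = 73539.595 − 3209×27.113 = −13466.022; K_2 = 0 − 3209×(1.512 + 20.17) = −69577.538.
Balance: K_1 = K_2 + 20.17×ρ, so ρ = (K_1 − K_2)/20.17 = 56111.5/20.17 = 2780 kg/m³.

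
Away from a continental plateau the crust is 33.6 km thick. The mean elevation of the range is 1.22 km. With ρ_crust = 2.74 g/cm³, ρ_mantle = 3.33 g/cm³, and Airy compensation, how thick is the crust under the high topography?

40.5 km

Root depth r = h ρ_c / (ρ_m − ρ_c) = 1.22 km × 2.74 / 0.59 = 5.666 km.
Total thickness = T + h + r = 33.6 km + 1.22 km + 5.666 km = 40.5 km.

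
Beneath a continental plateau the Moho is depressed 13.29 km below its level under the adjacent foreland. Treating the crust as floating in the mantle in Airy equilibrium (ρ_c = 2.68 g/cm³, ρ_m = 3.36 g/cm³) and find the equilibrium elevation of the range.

3.37 km

Isostatic balance requires: ρ_c h = (ρ_m − ρ_c) r.
h = r (ρ_m − ρ_c) / ρ_c = 13.29 km × (3.36 − 2.68) / 2.68 = 3.37 km.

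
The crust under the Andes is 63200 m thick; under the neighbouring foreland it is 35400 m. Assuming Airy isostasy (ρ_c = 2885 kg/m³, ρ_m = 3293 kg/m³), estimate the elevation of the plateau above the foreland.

3440 m

Excess crust Δ = 63200 m − 35400 m = 27800 m, split between elevation h and root r with h + r = Δ.
Airy balance ρ_c h = (ρ_m − ρ_c) r gives r = h ρ_c/(ρ_m − ρ_c), so h (1 + ρ_c/(ρ_m − ρ_c)) = Δ, i.e. h = Δ (ρ_m − ρ_c)/ρ_m.
h = 27800 m × 408/3293 = 3440 m.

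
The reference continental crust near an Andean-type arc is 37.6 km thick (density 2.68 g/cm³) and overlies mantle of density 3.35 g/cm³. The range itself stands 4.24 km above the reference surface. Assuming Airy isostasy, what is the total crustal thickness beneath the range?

58.8 km

Root depth r = h ρ_c / (ρ_m − ρ_c) = 4.24 km × 2.68 / 0.67 = 16.96 km.
Total thickness = T + h + r = 37.6 km + 4.24 km + 16.96 km = 58.8 km.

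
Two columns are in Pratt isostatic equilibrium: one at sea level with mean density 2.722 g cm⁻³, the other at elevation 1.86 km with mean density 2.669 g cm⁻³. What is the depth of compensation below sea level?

93.7 km

ρ_ref D = ρ (D + h) → D (ρ_ref − ρ) = ρ h.
D = ρ h/(ρ_ref − ρ) = 2.669 × 1.86 km/(2.722 − 2.669) = 93.7 km.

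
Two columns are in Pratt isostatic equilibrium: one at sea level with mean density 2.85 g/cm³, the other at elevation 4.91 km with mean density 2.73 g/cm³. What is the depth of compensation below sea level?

112 km

ρ_ref D = ρ (D + h) → D (ρ_ref − ρ) = ρ h.
D = ρ h/(ρ_ref − ρ) = 2.73 × 4.91 km/(2.85 − 2.73) = 112 km.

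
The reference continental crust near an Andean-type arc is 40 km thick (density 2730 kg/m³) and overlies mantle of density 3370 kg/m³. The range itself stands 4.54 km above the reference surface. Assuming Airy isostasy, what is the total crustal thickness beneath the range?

Root depth r = h ρ_c / (ρ_m − ρ_c) = 4.54 km × 2730 / 640 = 19.37 km.
Total thickness = T + h + r = 40 km + 4.54 km + 19.37 km = 63.9 km.

63.9 km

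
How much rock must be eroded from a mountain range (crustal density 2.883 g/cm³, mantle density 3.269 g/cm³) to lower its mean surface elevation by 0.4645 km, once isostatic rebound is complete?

Net drop Δ = e − u = e − e ρ_c/ρ_m = e (ρ_m − ρ_c)/ρ_m.
e = Δ ρ_m/(ρ_m − ρ_c) = 0.4645 km × 3.269/0.386 = 3.93 km.

3.93 km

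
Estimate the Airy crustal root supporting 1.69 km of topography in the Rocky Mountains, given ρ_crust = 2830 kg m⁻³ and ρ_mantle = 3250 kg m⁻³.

Equating mass per unit area of the two columns: the weight of the topography is balanced by the buoyancy of the root, ρ_c h = (ρ_m − ρ_c) r.
r = h · ρ_c / (ρ_m − ρ_c) = 1.69 km × 2830 / (3250 − 2830) = 11.4 km.

11.4 km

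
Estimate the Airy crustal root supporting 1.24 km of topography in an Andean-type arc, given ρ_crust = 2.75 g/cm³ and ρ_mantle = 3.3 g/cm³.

6.2 km

Balancing pressure at the compensation depth: the weight of the topography is balanced by the buoyancy of the root, ρ_c h = (ρ_m − ρ_c) r.
r = h · ρ_c / (ρ_m − ρ_c) = 1.24 km × 2.75 / (3.3 − 2.75) = 6.2 km.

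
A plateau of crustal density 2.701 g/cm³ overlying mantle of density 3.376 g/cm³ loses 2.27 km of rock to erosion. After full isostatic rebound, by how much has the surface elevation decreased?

Rebound u = e ρ_c/ρ_m = 2.27 km × 2.701/3.376 = 1.816 km.
Net surface drop = e − u = 2.27 km − 1.816 km = e (ρ_m − ρ_c)/ρ_m = 0.454 km.

0.454 km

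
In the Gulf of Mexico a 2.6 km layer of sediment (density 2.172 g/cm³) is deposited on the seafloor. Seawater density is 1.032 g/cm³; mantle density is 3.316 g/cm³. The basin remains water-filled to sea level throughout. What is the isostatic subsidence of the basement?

Submarine loading: the sediment displaces seawater, and the subsidence is in turn flooded, so s (ρ_m − ρ_w) = t (ρ_sed − ρ_w).
s = 2.6 km × (2.172 − 1.032) / (3.316 − 1.032) = 1.3 km.

1.3 km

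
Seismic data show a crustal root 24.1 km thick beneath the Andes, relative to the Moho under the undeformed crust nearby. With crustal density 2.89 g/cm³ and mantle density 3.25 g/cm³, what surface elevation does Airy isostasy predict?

3 km

Balancing pressure at the compensation depth: ρ_c h = (ρ_m − ρ_c) r.
h = r (ρ_m − ρ_c) / ρ_c = 24.1 km × (3.25 − 2.89) / 2.89 = 3 km.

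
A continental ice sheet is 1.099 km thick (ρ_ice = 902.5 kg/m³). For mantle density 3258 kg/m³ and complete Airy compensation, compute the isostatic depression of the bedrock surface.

In Airy isostatic equilibrium: the ice load ρ_ice t is balanced by mantle displaced below, ρ_m s.
s = t ρ_ice / ρ_m = 1.099 km × 902.5/3258 = 0.304 km.

0.304 km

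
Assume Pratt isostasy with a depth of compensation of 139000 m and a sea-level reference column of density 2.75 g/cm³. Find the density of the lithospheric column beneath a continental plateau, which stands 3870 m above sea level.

2.68 g/cm³

Pratt balance: ρ_ref D = ρ (D + h).
ρ = ρ_ref D/(D + h) = 2.75 × 139000 m/(139000 m + 3870 m) = 2.68 g/cm³.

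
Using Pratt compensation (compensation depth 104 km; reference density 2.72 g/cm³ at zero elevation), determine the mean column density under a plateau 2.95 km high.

Pratt balance: ρ_ref D = ρ (D + h).
ρ = ρ_ref D/(D + h) = 2.72 × 104 km/(104 km + 2.95 km) = 2.64 g/cm³.

2.64 g/cm³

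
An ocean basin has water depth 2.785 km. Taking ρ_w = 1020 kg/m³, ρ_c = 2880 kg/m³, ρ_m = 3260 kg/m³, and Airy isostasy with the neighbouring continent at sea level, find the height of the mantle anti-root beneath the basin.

13.6 km

Isostatic balance requires: replacing crust with seawater at the top is compensated by replacing crust with mantle at the base: d (ρ_c − ρ_w) = a (ρ_m − ρ_c).
a = d (ρ_c − ρ_w)/(ρ_m − ρ_c) = 2.785 km × 1860/380 = 13.6 km.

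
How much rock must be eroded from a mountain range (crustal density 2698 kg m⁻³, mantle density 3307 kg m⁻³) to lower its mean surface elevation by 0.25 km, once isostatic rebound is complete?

1.36 km

Net drop Δ = e − u = e − e ρ_c/ρ_m = e (ρ_m − ρ_c)/ρ_m.
e = Δ ρ_m/(ρ_m − ρ_c) = 0.25 km × 3307/609 = 1.36 km.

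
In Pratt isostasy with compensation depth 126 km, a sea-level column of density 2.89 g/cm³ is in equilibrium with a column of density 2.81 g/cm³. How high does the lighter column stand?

ρ_ref D = ρ (D + h) → h = D (ρ_ref − ρ)/ρ.
h = 126 km × (2.89 − 2.81)/2.81 = 3.59 km.

3.59 km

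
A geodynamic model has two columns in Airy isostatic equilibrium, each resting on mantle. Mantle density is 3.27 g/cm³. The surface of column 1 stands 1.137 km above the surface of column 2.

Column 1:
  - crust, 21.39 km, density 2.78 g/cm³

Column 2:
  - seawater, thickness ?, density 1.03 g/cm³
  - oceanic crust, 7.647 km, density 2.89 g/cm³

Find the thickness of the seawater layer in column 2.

Take the compensation level at the base of the deeper column (depth z_c below the surface of column 1) and equate Σ ρ_i t_i down to z_c; mantle fills any gap and the z_c terms cancel.
Column 1: 21.39×2.78 + (z_c − 21.39)×3.27
Column 2: 1.137×0 + x×1.03 + 7.647×2.89 + (z_c − 1.137 − 7.647 − x)×3.27
The z_c×3.27 term appears on both sides and cancels. Collect the known terms of each column as K = Σ(ρt)_known − 3.27 × (depth of known layers): K_1 = 59.4642 − 3.27×21.39 = −10.4811; K_2 = 22.09983 − 3.27×(1.137 + 7.647) = −6.62385.
Balance: K_1 = K_2 − x×(3.27 − 1.03), so x = (K_2 − K_1)/(3.27 − 1.03) = 3.85725/2.24 = 1.72 km.

1.72 km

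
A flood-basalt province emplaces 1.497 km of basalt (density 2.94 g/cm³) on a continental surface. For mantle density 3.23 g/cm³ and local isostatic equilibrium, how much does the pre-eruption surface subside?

1.36 km

Subaerial loading: s = t ρ_load / ρ_m.
s = 1.497 km × 2.94/3.23 = 1.36 km.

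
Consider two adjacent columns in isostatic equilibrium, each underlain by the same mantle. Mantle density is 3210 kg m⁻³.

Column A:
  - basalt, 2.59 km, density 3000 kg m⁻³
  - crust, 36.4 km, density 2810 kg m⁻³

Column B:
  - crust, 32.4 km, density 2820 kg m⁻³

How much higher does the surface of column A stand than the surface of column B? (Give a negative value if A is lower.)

0.769 km

For any compensation level in the mantle, the mantle terms cancel and isostasy reduces to e = (Σt_A − Σt_B) − (Σ(ρt)_A − Σ(ρt)_B) / ρ_m.
Σt_A = 38.99 km; Σt_B = 32.4 km; Σ(ρt)_A = 110054; Σ(ρt)_B = 91368 (in km·kg m⁻³).
e = (38.99 − 32.4) − (110054 − 91368) / 3210 = 0.769 km.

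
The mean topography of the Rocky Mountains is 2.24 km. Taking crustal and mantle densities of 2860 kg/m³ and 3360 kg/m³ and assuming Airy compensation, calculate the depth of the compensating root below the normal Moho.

12.8 km

By Archimedes' principle applied to the lithosphere: the weight of the topography is balanced by the buoyancy of the root, ρ_c h = (ρ_m − ρ_c) r.
r = h · ρ_c / (ρ_m − ρ_c) = 2.24 km × 2860 / (3360 − 2860) = 12.8 km.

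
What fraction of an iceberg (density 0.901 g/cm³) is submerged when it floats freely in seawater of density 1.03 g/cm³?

Submerged fraction = ρ_obj/ρ_fluid = 0.901/1.03 = 87.5%.

87.5%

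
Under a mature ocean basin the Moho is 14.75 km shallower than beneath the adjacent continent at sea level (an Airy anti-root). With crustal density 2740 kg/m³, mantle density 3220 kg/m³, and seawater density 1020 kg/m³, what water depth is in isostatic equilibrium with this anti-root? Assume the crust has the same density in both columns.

4.12 km

Replacing a thickness d of crust by seawater at the top must be balanced by replacing crust with mantle at the base: d (ρ_c − ρ_w) = a (ρ_m − ρ_c).
d = a (ρ_m − ρ_c)/(ρ_c − ρ_w) = 14.75 km × 480/1720 = 4.12 km.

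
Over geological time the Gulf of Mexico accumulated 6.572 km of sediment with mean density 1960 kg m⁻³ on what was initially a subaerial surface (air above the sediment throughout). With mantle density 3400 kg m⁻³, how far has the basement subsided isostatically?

Subaerial load: s = t ρ_sed / ρ_m = 6.572 km × 1960/3400 = 3.79 km.

3.79 km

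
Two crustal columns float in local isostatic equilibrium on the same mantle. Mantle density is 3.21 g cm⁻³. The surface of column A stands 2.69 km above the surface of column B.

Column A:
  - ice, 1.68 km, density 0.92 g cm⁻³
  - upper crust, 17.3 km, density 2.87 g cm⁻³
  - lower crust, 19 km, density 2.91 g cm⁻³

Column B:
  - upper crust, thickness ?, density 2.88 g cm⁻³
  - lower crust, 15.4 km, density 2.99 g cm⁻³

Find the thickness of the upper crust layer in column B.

10.3 km

Take the compensation level at the base of the deeper column (depth z_c below the surface of column A) and equate Σ ρ_i t_i down to z_c; mantle fills any gap and the z_c terms cancel.
Column A: 1.68×0.92 + 17.3×2.87 + 19×2.91 + (z_c − 37.98)×3.21
Column B: 2.69×0 + x×2.88 + 15.4×2.99 + (z_c − 2.69 − 15.4 − x)×3.21
The z_c×3.21 term appears on both sides and cancels. Collect the known terms of each column as K = Σ(ρt)_known − 3.21 × (depth of known layers): K_A = 106.4866 − 3.21×37.98 = −15.4292; K_B = 46.046 − 3.21×(2.69 + 15.4) = −12.0229.
Balance: K_A = K_B − x×(3.21 − 2.88), so x = (K_B − K_A)/(3.21 − 2.88) = 3.4063/0.33 = 10.3 km.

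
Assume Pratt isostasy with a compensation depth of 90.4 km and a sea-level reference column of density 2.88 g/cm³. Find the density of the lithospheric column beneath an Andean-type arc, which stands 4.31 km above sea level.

2.75 g/cm³

Pratt balance: ρ_ref D = ρ (D + h).
ρ = ρ_ref D/(D + h) = 2.88 × 90.4 km/(90.4 km + 4.31 km) = 2.75 g/cm³.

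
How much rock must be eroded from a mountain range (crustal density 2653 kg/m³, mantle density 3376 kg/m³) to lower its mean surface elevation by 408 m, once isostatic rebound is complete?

1910 m

Net drop Δ = e − u = e − e ρ_c/ρ_m = e (ρ_m − ρ_c)/ρ_m.
e = Δ ρ_m/(ρ_m − ρ_c) = 408 m × 3376/723 = 1910 m.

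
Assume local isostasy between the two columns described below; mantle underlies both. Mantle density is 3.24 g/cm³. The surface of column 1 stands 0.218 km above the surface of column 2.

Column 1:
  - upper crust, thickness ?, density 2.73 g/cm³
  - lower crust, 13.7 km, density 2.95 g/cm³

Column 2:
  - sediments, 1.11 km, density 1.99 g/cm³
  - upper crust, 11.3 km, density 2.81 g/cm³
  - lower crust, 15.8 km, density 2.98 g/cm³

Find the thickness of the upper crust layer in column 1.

13.9 km

Take the compensation level at the base of the deeper column (depth z_c below the surface of column 1) and equate Σ ρ_i t_i down to z_c; mantle fills any gap and the z_c terms cancel.
Column 1: x×2.73 + 13.7×2.95 + (z_c − 13.7 − x)×3.24
Column 2: 0.218×0 + 1.11×1.99 + 11.3×2.81 + 15.8×2.98 + (z_c − 0.218 − 28.21)×3.24
The z_c×3.24 term appears on both sides and cancels. Collect the known terms of each column as K = Σ(ρt)_known − 3.24 × (depth of known layers): K_1 = 40.415 − 3.24×13.7 = −3.973; K_2 = 81.0459 − 3.24×(0.218 + 28.21) = −11.06082.
Balance: K_1 − x×(3.24 − 2.73) = K_2, so x = (K_1 − K_2)/(3.24 − 2.73) = 7.08782/0.51 = 13.9 km.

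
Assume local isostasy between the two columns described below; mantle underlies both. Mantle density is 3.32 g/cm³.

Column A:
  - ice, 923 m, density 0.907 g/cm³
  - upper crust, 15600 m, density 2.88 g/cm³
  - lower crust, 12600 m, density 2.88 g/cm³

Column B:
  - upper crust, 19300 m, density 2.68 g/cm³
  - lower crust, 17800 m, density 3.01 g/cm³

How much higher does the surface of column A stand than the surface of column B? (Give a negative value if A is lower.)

For any compensation level in the mantle, the mantle terms cancel and isostasy reduces to e = (Σt_A − Σt_B) − (Σ(ρt)_A − Σ(ρt)_B) / ρ_m.
Σt_A = 29123 m; Σt_B = 37100 m; Σ(ρt)_A = 82053.161; Σ(ρt)_B = 105302 (in m·g/cm³).
e = (29123 − 37100) − (82053.161 − 105302) / 3.32 = −974 m.

−974 m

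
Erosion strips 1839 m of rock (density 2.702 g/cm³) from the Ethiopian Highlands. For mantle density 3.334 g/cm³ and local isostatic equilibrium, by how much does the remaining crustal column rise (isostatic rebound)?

Unloading: uplift u = e ρ_c/ρ_m = 1839 m × 2.702/3.334 = 1490 m.

1490 m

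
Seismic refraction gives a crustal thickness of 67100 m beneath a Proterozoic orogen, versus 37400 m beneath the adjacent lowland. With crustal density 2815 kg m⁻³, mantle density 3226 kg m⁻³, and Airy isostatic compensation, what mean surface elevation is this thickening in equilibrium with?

Excess crust Δ = 67100 m − 37400 m = 29700 m, split between elevation h and root r with h + r = Δ.
Airy balance ρ_c h = (ρ_m − ρ_c) r gives r = h ρ_c/(ρ_m − ρ_c), so h (1 + ρ_c/(ρ_m − ρ_c)) = Δ, i.e. h = Δ (ρ_m − ρ_c)/ρ_m.
h = 29700 m × 411/3226 = 3780 m.

3780 m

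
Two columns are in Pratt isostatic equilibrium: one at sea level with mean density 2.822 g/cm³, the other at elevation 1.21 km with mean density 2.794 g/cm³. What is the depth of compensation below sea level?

ρ_ref D = ρ (D + h) → D (ρ_ref − ρ) = ρ h.
D = ρ h/(ρ_ref − ρ) = 2.794 × 1.21 km/(2.822 − 2.794) = 121 km.

121 km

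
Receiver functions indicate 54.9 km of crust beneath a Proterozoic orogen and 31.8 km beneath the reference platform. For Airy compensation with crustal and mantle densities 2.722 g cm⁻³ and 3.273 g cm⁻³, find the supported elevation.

3.89 km

Excess crust Δ = 54.9 km − 31.8 km = 23.1 km, split between elevation h and root r with h + r = Δ.
Airy balance ρ_c h = (ρ_m − ρ_c) r gives r = h ρ_c/(ρ_m − ρ_c), so h (1 + ρ_c/(ρ_m − ρ_c)) = Δ, i.e. h = Δ (ρ_m − ρ_c)/ρ_m.
h = 23.1 km × 0.551/3.273 = 3.89 km.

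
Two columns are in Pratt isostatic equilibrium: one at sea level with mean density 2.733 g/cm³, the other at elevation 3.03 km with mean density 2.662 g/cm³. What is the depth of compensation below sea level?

114 km

ρ_ref D = ρ (D + h) → D (ρ_ref − ρ) = ρ h.
D = ρ h/(ρ_ref − ρ) = 2.662 × 3.03 km/(2.733 − 2.662) = 114 km.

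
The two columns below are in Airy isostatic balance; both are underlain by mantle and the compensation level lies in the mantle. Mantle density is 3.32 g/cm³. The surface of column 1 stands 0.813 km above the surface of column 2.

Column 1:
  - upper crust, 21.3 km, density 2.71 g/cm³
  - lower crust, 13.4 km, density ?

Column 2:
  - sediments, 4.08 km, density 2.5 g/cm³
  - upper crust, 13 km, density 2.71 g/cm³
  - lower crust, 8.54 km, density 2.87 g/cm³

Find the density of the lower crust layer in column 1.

Take the compensation level at the base of the deeper column (depth z_c below the surface of column 1) and equate Σ ρ_i t_i down to z_c; mantle fills any gap and the z_c terms cancel.
Column 1: 21.3×2.71 + 13.4×ρ + (z_c − 34.7)×3.32
Column 2: 0.813×0 + 4.08×2.5 + 13×2.71 + 8.54×2.87 + (z_c − 0.813 − 25.62)×3.32
The z_c×3.32 term appears on both sides and cancels. Collect the known terms of each column as K = Σ(ρt)_known − 3.32 × (depth of known layers): K_1 = 57.723 − 3.32×34.7 = −57.481; K_2 = 69.9398 − 3.32×(0.813 + 25.62) = −17.81776.
Balance: K_1 + 13.4×ρ = K_2, so ρ = (K_2 − K_1)/13.4 = 39.6632/13.4 = 2.96 g/cm³.

2.96 g/cm³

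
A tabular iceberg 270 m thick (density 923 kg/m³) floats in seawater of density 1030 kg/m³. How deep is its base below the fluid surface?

Draft d = t ρ_obj/ρ_fluid = 270 m × 923/1030 = 242 m.

242 m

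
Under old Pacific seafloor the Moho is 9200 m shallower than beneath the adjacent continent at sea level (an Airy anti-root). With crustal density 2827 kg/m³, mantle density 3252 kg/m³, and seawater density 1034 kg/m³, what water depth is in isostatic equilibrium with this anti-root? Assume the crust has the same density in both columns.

Replacing a thickness d of crust by seawater at the top must be balanced by replacing crust with mantle at the base: d (ρ_c − ρ_w) = a (ρ_m − ρ_c).
d = a (ρ_m − ρ_c)/(ρ_c − ρ_w) = 9200 m × 425/1793 = 2180 m.

2180 m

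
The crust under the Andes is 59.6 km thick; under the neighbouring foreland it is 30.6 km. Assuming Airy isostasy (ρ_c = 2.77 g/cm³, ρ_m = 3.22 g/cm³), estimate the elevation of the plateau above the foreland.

4.05 km

Excess crust Δ = 59.6 km − 30.6 km = 29 km, split between elevation h and root r with h + r = Δ.
Airy balance ρ_c h = (ρ_m − ρ_c) r gives r = h ρ_c/(ρ_m − ρ_c), so h (1 + ρ_c/(ρ_m − ρ_c)) = Δ, i.e. h = Δ (ρ_m − ρ_c)/ρ_m.
h = 29 km × 0.45/3.22 = 4.05 km.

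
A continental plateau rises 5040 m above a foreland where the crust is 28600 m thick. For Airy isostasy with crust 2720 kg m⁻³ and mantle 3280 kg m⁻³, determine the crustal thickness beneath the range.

58100 m

Root depth r = h ρ_c / (ρ_m − ρ_c) = 5040 m × 2720 / 560 = 24480 m.
Total thickness = T + h + r = 28600 m + 5040 m + 24480 m = 58100 m.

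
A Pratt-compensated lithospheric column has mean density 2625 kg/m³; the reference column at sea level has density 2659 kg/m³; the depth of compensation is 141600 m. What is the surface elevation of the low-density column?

ρ_ref D = ρ (D + h) → h = D (ρ_ref − ρ)/ρ.
h = 141600 m × (2659 − 2625)/2625 = 1830 m.

1830 m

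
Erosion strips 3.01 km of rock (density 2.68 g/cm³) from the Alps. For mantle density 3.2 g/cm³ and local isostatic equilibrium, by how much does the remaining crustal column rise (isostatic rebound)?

2.52 km

Unloading: uplift u = e ρ_c/ρ_m = 3.01 km × 2.68/3.2 = 2.52 km.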